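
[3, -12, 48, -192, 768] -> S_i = 3*-4^i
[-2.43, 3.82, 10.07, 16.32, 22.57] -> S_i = -2.43 + 6.25*i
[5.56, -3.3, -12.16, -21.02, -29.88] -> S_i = 5.56 + -8.86*i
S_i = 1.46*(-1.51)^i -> [1.46, -2.2, 3.33, -5.03, 7.59]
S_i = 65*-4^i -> [65, -260, 1040, -4160, 16640]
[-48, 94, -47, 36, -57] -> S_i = Random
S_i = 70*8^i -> [70, 560, 4480, 35840, 286720]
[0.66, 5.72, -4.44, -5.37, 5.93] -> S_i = Random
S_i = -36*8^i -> [-36, -288, -2304, -18432, -147456]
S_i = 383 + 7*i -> [383, 390, 397, 404, 411]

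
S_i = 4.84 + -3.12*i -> [4.84, 1.72, -1.4, -4.52, -7.64]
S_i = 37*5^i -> [37, 185, 925, 4625, 23125]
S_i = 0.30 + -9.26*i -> [0.3, -8.96, -18.22, -27.48, -36.74]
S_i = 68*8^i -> [68, 544, 4352, 34816, 278528]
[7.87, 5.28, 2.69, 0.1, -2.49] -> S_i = 7.87 + -2.59*i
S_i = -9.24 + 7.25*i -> [-9.24, -1.99, 5.26, 12.51, 19.76]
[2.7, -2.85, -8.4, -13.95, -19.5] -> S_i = 2.70 + -5.55*i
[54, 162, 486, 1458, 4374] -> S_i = 54*3^i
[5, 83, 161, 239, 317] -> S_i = 5 + 78*i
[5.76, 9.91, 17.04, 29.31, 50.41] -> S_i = 5.76*1.72^i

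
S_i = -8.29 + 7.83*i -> [-8.29, -0.46, 7.37, 15.2, 23.03]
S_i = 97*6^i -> [97, 582, 3492, 20952, 125712]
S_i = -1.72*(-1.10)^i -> [-1.72, 1.89, -2.08, 2.29, -2.52]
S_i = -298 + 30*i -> [-298, -268, -238, -208, -178]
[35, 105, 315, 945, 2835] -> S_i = 35*3^i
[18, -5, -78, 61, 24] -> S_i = Random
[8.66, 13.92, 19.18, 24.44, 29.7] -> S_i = 8.66 + 5.26*i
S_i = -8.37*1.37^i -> [-8.37, -11.47, -15.71, -21.52, -29.49]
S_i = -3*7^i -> [-3, -21, -147, -1029, -7203]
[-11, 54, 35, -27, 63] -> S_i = Random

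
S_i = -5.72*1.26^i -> [-5.72, -7.21, -9.08, -11.44, -14.42]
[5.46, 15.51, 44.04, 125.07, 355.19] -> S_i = 5.46*2.84^i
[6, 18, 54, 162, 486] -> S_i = 6*3^i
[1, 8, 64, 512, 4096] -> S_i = 1*8^i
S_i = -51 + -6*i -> [-51, -57, -63, -69, -75]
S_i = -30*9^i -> [-30, -270, -2430, -21870, -196830]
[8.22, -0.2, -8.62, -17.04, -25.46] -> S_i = 8.22 + -8.42*i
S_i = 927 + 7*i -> [927, 934, 941, 948, 955]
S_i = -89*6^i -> [-89, -534, -3204, -19224, -115344]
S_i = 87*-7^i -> [87, -609, 4263, -29841, 208887]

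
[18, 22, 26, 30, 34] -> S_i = 18 + 4*i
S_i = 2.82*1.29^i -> [2.82, 3.64, 4.69, 6.05, 7.81]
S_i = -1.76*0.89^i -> [-1.76, -1.57, -1.39, -1.24, -1.1]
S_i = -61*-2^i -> [-61, 122, -244, 488, -976]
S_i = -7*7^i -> [-7, -49, -343, -2401, -16807]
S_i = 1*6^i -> [1, 6, 36, 216, 1296]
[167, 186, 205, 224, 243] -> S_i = 167 + 19*i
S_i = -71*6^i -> [-71, -426, -2556, -15336, -92016]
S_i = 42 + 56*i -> [42, 98, 154, 210, 266]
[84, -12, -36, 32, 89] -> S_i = Random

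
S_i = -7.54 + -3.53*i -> [-7.54, -11.07, -14.6, -18.13, -21.66]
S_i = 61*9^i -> [61, 549, 4941, 44469, 400221]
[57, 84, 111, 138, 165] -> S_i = 57 + 27*i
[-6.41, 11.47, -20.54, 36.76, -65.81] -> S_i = -6.41*(-1.79)^i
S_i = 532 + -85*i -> [532, 447, 362, 277, 192]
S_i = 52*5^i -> [52, 260, 1300, 6500, 32500]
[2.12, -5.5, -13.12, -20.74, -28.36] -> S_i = 2.12 + -7.62*i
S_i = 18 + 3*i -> [18, 21, 24, 27, 30]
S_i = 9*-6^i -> [9, -54, 324, -1944, 11664]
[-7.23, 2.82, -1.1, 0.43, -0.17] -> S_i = -7.23*(-0.39)^i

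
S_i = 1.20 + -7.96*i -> [1.2, -6.76, -14.72, -22.68, -30.64]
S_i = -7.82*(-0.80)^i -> [-7.82, 6.26, -5.0, 4.0, -3.2]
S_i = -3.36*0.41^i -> [-3.36, -1.38, -0.56, -0.23, -0.09]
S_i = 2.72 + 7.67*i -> [2.72, 10.39, 18.06, 25.73, 33.4]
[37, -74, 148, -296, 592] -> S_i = 37*-2^i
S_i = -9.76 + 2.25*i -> [-9.76, -7.51, -5.26, -3.01, -0.76]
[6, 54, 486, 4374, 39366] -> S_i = 6*9^i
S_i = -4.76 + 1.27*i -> [-4.76, -3.49, -2.22, -0.95, 0.32]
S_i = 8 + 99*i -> [8, 107, 206, 305, 404]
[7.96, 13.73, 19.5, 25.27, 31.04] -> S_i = 7.96 + 5.77*i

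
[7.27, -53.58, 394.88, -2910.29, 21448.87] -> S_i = 7.27*(-7.37)^i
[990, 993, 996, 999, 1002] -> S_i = 990 + 3*i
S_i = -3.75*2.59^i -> [-3.75, -9.71, -25.16, -65.15, -168.74]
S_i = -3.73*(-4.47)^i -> [-3.73, 16.67, -74.53, 333.14, -1489.15]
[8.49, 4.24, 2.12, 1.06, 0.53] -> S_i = 8.49*0.50^i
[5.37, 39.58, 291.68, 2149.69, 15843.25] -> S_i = 5.37*7.37^i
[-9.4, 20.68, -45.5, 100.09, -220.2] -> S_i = -9.40*(-2.20)^i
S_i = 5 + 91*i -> [5, 96, 187, 278, 369]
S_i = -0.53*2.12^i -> [-0.53, -1.12, -2.38, -5.05, -10.71]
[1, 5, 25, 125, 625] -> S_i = 1*5^i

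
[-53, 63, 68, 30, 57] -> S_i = Random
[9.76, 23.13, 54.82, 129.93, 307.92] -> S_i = 9.76*2.37^i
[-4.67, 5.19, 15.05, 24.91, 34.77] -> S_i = -4.67 + 9.86*i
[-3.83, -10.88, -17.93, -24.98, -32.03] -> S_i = -3.83 + -7.05*i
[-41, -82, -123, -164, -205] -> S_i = -41 + -41*i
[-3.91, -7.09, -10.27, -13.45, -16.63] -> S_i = -3.91 + -3.18*i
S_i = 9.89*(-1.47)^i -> [9.89, -14.54, 21.37, -31.42, 46.18]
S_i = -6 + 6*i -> [-6, 0, 6, 12, 18]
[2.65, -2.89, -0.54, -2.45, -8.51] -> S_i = Random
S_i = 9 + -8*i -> [9, 1, -7, -15, -23]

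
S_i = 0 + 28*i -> [0, 28, 56, 84, 112]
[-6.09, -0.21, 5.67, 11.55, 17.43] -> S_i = -6.09 + 5.88*i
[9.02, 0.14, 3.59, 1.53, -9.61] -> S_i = Random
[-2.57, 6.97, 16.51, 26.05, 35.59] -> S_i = -2.57 + 9.54*i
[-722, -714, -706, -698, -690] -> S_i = -722 + 8*i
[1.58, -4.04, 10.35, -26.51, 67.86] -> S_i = 1.58*(-2.56)^i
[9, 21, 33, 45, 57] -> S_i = 9 + 12*i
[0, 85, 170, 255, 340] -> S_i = 0 + 85*i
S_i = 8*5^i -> [8, 40, 200, 1000, 5000]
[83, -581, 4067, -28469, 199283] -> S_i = 83*-7^i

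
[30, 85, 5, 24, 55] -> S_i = Random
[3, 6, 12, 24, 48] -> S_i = 3*2^i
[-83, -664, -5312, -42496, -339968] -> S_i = -83*8^i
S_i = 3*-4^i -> [3, -12, 48, -192, 768]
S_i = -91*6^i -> [-91, -546, -3276, -19656, -117936]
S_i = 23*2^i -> [23, 46, 92, 184, 368]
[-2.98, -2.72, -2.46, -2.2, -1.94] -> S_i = -2.98 + 0.26*i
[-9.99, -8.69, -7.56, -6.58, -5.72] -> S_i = -9.99*0.87^i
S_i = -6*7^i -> [-6, -42, -294, -2058, -14406]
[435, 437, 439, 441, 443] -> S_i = 435 + 2*i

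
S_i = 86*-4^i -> [86, -344, 1376, -5504, 22016]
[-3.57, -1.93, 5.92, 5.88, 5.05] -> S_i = Random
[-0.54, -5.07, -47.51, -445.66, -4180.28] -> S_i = -0.54*9.38^i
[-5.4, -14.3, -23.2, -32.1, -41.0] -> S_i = -5.40 + -8.90*i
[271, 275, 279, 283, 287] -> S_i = 271 + 4*i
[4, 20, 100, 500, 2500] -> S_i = 4*5^i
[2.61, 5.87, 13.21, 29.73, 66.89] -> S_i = 2.61*2.25^i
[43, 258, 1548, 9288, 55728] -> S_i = 43*6^i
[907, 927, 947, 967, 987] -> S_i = 907 + 20*i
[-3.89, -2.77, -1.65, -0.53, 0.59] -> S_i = -3.89 + 1.12*i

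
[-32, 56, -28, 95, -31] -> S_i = Random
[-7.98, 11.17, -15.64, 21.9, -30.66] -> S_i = -7.98*(-1.40)^i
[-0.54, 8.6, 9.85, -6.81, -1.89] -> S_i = Random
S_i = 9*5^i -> [9, 45, 225, 1125, 5625]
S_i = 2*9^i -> [2, 18, 162, 1458, 13122]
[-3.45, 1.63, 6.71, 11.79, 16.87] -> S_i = -3.45 + 5.08*i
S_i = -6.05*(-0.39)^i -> [-6.05, 2.36, -0.92, 0.36, -0.14]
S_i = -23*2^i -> [-23, -46, -92, -184, -368]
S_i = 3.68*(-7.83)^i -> [3.68, -28.81, 225.62, -1766.58, 13832.31]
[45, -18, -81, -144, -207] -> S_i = 45 + -63*i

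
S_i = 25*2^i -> [25, 50, 100, 200, 400]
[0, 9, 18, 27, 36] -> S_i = 0 + 9*i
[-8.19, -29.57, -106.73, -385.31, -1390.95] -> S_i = -8.19*3.61^i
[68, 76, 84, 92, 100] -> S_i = 68 + 8*i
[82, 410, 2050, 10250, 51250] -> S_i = 82*5^i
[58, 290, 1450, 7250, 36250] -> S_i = 58*5^i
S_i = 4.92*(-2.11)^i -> [4.92, -10.38, 21.9, -46.22, 97.52]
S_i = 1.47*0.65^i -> [1.47, 0.96, 0.62, 0.4, 0.26]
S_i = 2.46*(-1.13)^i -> [2.46, -2.78, 3.14, -3.55, 4.01]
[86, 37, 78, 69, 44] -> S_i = Random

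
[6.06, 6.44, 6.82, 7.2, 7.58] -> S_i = 6.06 + 0.38*i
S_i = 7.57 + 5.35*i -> [7.57, 12.92, 18.27, 23.62, 28.97]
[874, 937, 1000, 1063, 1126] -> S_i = 874 + 63*i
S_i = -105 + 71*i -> [-105, -34, 37, 108, 179]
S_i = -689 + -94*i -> [-689, -783, -877, -971, -1065]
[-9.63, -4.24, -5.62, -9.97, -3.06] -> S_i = Random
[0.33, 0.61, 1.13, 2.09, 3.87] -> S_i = 0.33*1.85^i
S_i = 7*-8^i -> [7, -56, 448, -3584, 28672]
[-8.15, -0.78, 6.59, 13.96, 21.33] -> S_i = -8.15 + 7.37*i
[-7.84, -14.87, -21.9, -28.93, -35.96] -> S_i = -7.84 + -7.03*i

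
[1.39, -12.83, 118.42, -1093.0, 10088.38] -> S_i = 1.39*(-9.23)^i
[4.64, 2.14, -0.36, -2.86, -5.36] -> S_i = 4.64 + -2.50*i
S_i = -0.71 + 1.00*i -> [-0.71, 0.29, 1.29, 2.29, 3.29]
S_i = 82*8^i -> [82, 656, 5248, 41984, 335872]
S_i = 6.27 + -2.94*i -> [6.27, 3.33, 0.39, -2.55, -5.49]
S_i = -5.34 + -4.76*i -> [-5.34, -10.1, -14.86, -19.62, -24.38]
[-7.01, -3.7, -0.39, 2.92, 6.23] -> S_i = -7.01 + 3.31*i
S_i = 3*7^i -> [3, 21, 147, 1029, 7203]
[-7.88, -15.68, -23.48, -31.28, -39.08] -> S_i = -7.88 + -7.80*i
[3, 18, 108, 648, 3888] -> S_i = 3*6^i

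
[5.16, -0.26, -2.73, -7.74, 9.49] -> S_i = Random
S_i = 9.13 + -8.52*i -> [9.13, 0.61, -7.91, -16.43, -24.95]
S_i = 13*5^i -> [13, 65, 325, 1625, 8125]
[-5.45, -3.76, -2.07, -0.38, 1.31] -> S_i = -5.45 + 1.69*i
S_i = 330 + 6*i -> [330, 336, 342, 348, 354]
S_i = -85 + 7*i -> [-85, -78, -71, -64, -57]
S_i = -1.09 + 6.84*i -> [-1.09, 5.75, 12.59, 19.43, 26.27]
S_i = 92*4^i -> [92, 368, 1472, 5888, 23552]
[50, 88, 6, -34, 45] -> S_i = Random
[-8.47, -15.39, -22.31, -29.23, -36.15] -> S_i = -8.47 + -6.92*i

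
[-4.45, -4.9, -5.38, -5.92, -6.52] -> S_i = -4.45*1.10^i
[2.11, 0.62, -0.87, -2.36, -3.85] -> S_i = 2.11 + -1.49*i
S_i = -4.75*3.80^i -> [-4.75, -18.05, -68.59, -260.64, -990.44]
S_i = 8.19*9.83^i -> [8.19, 80.51, 791.39, 7779.37, 76471.21]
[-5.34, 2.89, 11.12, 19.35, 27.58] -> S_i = -5.34 + 8.23*i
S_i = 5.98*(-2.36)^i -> [5.98, -14.11, 33.31, -78.6, 185.5]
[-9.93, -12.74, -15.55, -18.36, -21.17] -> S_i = -9.93 + -2.81*i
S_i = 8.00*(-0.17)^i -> [8.0, -1.36, 0.23, -0.04, 0.01]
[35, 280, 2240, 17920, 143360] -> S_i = 35*8^i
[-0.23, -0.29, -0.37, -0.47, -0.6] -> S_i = -0.23*1.27^i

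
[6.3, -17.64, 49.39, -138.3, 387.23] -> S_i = 6.30*(-2.80)^i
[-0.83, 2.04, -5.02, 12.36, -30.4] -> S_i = -0.83*(-2.46)^i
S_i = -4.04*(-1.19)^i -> [-4.04, 4.81, -5.72, 6.81, -8.1]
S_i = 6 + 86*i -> [6, 92, 178, 264, 350]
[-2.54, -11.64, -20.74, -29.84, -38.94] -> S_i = -2.54 + -9.10*i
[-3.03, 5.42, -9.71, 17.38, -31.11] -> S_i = -3.03*(-1.79)^i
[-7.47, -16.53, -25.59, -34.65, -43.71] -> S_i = -7.47 + -9.06*i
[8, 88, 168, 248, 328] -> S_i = 8 + 80*i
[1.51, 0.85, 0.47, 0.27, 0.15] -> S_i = 1.51*0.56^i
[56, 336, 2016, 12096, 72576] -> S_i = 56*6^i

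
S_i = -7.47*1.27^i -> [-7.47, -9.49, -12.05, -15.3, -19.43]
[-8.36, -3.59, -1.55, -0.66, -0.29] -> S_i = -8.36*0.43^i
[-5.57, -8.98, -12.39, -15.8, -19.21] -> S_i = -5.57 + -3.41*i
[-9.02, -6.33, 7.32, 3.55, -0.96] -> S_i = Random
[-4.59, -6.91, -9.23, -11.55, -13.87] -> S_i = -4.59 + -2.32*i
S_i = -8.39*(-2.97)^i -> [-8.39, 24.92, -74.01, 219.8, -652.81]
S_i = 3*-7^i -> [3, -21, 147, -1029, 7203]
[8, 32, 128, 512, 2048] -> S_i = 8*4^i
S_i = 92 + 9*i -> [92, 101, 110, 119, 128]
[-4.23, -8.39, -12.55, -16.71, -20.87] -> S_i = -4.23 + -4.16*i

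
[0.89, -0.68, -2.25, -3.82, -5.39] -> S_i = 0.89 + -1.57*i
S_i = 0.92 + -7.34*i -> [0.92, -6.42, -13.76, -21.1, -28.44]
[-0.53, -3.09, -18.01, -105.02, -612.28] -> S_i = -0.53*5.83^i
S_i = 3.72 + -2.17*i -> [3.72, 1.55, -0.62, -2.79, -4.96]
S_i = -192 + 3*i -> [-192, -189, -186, -183, -180]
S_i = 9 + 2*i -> [9, 11, 13, 15, 17]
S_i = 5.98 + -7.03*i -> [5.98, -1.05, -8.08, -15.11, -22.14]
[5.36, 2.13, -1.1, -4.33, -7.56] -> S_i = 5.36 + -3.23*i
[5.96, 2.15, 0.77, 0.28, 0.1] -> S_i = 5.96*0.36^i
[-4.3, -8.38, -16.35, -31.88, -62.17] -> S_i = -4.30*1.95^i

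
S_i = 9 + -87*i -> [9, -78, -165, -252, -339]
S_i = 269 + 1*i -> [269, 270, 271, 272, 273]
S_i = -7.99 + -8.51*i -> [-7.99, -16.5, -25.01, -33.52, -42.03]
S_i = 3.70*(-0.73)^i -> [3.7, -2.7, 1.97, -1.44, 1.05]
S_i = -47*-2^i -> [-47, 94, -188, 376, -752]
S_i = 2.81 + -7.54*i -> [2.81, -4.73, -12.27, -19.81, -27.35]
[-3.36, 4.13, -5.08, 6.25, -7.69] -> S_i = -3.36*(-1.23)^i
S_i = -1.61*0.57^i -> [-1.61, -0.92, -0.52, -0.3, -0.17]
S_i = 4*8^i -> [4, 32, 256, 2048, 16384]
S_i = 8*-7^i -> [8, -56, 392, -2744, 19208]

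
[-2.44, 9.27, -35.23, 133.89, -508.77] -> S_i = -2.44*(-3.80)^i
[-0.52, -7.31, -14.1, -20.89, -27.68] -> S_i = -0.52 + -6.79*i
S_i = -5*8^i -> [-5, -40, -320, -2560, -20480]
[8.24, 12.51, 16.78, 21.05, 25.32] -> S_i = 8.24 + 4.27*i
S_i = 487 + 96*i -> [487, 583, 679, 775, 871]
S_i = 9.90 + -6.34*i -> [9.9, 3.56, -2.78, -9.12, -15.46]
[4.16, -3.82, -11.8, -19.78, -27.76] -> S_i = 4.16 + -7.98*i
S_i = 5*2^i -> [5, 10, 20, 40, 80]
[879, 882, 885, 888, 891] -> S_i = 879 + 3*i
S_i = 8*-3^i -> [8, -24, 72, -216, 648]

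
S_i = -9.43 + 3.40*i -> [-9.43, -6.03, -2.63, 0.77, 4.17]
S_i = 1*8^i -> [1, 8, 64, 512, 4096]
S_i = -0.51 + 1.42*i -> [-0.51, 0.91, 2.33, 3.75, 5.17]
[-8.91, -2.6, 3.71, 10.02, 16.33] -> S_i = -8.91 + 6.31*i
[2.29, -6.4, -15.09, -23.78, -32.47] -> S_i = 2.29 + -8.69*i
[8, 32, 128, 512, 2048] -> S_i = 8*4^i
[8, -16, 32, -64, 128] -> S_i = 8*-2^i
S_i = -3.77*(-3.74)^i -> [-3.77, 14.1, -52.73, 197.22, -737.61]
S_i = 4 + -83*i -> [4, -79, -162, -245, -328]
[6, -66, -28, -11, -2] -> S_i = Random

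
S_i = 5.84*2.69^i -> [5.84, 15.71, 42.26, 113.68, 305.79]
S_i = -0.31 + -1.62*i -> [-0.31, -1.93, -3.55, -5.17, -6.79]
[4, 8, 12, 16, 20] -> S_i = 4 + 4*i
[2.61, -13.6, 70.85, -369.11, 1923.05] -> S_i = 2.61*(-5.21)^i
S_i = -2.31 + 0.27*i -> [-2.31, -2.04, -1.77, -1.5, -1.23]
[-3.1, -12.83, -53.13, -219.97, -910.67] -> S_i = -3.10*4.14^i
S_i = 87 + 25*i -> [87, 112, 137, 162, 187]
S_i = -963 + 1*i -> [-963, -962, -961, -960, -959]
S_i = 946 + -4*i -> [946, 942, 938, 934, 930]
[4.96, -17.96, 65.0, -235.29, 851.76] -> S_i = 4.96*(-3.62)^i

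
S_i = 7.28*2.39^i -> [7.28, 17.4, 41.58, 99.39, 237.53]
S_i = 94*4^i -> [94, 376, 1504, 6016, 24064]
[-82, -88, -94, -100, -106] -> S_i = -82 + -6*i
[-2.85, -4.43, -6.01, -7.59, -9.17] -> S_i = -2.85 + -1.58*i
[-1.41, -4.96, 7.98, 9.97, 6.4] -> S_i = Random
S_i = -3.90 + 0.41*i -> [-3.9, -3.49, -3.08, -2.67, -2.26]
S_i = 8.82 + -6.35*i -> [8.82, 2.47, -3.88, -10.23, -16.58]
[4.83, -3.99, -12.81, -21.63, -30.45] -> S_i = 4.83 + -8.82*i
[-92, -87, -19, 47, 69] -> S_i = Random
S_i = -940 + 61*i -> [-940, -879, -818, -757, -696]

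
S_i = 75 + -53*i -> [75, 22, -31, -84, -137]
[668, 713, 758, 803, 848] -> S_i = 668 + 45*i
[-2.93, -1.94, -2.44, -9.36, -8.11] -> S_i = Random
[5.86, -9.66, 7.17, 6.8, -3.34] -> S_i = Random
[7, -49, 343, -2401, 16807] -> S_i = 7*-7^i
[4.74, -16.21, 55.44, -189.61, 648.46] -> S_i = 4.74*(-3.42)^i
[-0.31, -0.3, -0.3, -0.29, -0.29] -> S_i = -0.31*0.98^i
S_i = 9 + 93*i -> [9, 102, 195, 288, 381]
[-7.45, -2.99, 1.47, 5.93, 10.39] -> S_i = -7.45 + 4.46*i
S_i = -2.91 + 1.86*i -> [-2.91, -1.05, 0.81, 2.67, 4.53]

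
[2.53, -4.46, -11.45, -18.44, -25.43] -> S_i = 2.53 + -6.99*i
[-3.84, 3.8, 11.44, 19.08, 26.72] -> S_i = -3.84 + 7.64*i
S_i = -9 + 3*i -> [-9, -6, -3, 0, 3]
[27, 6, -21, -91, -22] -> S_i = Random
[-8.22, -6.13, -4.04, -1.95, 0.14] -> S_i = -8.22 + 2.09*i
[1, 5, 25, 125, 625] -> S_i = 1*5^i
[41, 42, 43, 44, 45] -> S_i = 41 + 1*i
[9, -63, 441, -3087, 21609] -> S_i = 9*-7^i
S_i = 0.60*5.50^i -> [0.6, 3.3, 18.15, 99.82, 549.04]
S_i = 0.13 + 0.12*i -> [0.13, 0.25, 0.37, 0.49, 0.61]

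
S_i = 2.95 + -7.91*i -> [2.95, -4.96, -12.87, -20.78, -28.69]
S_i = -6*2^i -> [-6, -12, -24, -48, -96]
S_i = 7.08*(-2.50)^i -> [7.08, -17.7, 44.25, -110.62, 276.56]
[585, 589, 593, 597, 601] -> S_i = 585 + 4*i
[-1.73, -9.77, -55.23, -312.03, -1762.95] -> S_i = -1.73*5.65^i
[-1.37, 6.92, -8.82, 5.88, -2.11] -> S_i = Random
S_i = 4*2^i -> [4, 8, 16, 32, 64]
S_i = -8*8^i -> [-8, -64, -512, -4096, -32768]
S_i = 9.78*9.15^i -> [9.78, 89.49, 818.81, 7492.08, 68552.49]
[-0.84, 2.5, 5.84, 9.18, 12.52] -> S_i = -0.84 + 3.34*i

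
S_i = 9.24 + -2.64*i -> [9.24, 6.6, 3.96, 1.32, -1.32]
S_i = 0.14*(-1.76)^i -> [0.14, -0.25, 0.43, -0.76, 1.34]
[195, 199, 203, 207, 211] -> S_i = 195 + 4*i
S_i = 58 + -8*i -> [58, 50, 42, 34, 26]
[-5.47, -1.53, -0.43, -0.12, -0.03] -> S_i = -5.47*0.28^i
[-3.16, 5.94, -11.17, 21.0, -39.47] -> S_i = -3.16*(-1.88)^i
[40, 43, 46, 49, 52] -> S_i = 40 + 3*i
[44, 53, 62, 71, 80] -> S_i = 44 + 9*i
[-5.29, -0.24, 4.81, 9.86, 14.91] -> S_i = -5.29 + 5.05*i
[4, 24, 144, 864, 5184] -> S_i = 4*6^i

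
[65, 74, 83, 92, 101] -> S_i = 65 + 9*i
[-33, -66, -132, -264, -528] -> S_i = -33*2^i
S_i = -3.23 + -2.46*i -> [-3.23, -5.69, -8.15, -10.61, -13.07]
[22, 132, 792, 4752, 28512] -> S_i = 22*6^i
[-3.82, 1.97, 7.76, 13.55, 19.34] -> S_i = -3.82 + 5.79*i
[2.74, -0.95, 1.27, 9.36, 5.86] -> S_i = Random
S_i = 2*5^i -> [2, 10, 50, 250, 1250]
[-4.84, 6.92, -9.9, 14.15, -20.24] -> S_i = -4.84*(-1.43)^i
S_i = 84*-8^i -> [84, -672, 5376, -43008, 344064]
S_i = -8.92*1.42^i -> [-8.92, -12.67, -17.99, -25.54, -36.27]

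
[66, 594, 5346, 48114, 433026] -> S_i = 66*9^i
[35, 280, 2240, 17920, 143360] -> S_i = 35*8^i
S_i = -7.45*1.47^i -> [-7.45, -10.95, -16.1, -23.67, -34.79]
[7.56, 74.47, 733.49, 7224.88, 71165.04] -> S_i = 7.56*9.85^i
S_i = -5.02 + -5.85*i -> [-5.02, -10.87, -16.72, -22.57, -28.42]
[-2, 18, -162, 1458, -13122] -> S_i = -2*-9^i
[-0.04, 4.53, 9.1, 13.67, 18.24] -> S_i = -0.04 + 4.57*i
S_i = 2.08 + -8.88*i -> [2.08, -6.8, -15.68, -24.56, -33.44]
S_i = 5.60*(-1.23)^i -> [5.6, -6.89, 8.47, -10.42, 12.82]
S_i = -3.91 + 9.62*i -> [-3.91, 5.71, 15.33, 24.95, 34.57]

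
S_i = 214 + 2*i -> [214, 216, 218, 220, 222]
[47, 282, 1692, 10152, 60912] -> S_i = 47*6^i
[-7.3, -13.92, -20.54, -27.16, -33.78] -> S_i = -7.30 + -6.62*i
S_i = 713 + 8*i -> [713, 721, 729, 737, 745]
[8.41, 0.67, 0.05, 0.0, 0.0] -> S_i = 8.41*0.08^i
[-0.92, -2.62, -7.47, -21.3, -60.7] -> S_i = -0.92*2.85^i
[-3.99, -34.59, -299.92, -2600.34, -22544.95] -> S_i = -3.99*8.67^i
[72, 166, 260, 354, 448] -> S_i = 72 + 94*i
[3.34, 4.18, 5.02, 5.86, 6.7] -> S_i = 3.34 + 0.84*i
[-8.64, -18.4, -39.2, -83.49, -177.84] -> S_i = -8.64*2.13^i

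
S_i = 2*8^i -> [2, 16, 128, 1024, 8192]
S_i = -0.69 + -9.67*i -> [-0.69, -10.36, -20.03, -29.7, -39.37]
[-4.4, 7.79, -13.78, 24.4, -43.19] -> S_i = -4.40*(-1.77)^i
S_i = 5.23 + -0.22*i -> [5.23, 5.01, 4.79, 4.57, 4.35]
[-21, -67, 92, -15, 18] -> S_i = Random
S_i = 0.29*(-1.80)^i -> [0.29, -0.52, 0.94, -1.69, 3.04]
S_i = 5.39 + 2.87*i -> [5.39, 8.26, 11.13, 14.0, 16.87]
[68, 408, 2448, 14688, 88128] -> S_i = 68*6^i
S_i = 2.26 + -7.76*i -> [2.26, -5.5, -13.26, -21.02, -28.78]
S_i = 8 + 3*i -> [8, 11, 14, 17, 20]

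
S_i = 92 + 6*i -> [92, 98, 104, 110, 116]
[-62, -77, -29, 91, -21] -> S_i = Random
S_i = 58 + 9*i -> [58, 67, 76, 85, 94]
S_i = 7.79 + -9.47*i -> [7.79, -1.68, -11.15, -20.62, -30.09]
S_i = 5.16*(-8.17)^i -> [5.16, -42.16, 344.42, -2813.95, 22989.94]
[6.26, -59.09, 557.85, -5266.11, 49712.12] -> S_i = 6.26*(-9.44)^i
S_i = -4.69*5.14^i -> [-4.69, -24.11, -123.91, -636.89, -3273.6]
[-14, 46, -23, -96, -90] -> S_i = Random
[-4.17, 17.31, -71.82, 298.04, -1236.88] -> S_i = -4.17*(-4.15)^i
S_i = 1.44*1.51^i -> [1.44, 2.17, 3.28, 4.96, 7.49]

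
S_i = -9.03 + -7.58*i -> [-9.03, -16.61, -24.19, -31.77, -39.35]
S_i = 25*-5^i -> [25, -125, 625, -3125, 15625]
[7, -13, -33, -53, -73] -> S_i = 7 + -20*i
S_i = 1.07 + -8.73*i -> [1.07, -7.66, -16.39, -25.12, -33.85]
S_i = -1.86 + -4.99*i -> [-1.86, -6.85, -11.84, -16.83, -21.82]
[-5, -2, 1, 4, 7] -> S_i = -5 + 3*i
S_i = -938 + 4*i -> [-938, -934, -930, -926, -922]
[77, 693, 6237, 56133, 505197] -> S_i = 77*9^i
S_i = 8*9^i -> [8, 72, 648, 5832, 52488]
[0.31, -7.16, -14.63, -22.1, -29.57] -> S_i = 0.31 + -7.47*i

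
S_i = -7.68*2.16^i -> [-7.68, -16.59, -35.83, -77.4, -167.18]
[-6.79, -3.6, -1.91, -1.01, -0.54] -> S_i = -6.79*0.53^i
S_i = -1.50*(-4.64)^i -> [-1.5, 6.96, -32.29, 149.85, -695.29]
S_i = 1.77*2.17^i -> [1.77, 3.84, 8.33, 18.09, 39.25]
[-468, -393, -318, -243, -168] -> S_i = -468 + 75*i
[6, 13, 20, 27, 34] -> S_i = 6 + 7*i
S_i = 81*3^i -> [81, 243, 729, 2187, 6561]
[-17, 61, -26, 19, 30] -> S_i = Random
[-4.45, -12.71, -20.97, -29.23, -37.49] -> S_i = -4.45 + -8.26*i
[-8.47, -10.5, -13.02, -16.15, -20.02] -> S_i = -8.47*1.24^i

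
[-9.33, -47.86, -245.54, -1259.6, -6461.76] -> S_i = -9.33*5.13^i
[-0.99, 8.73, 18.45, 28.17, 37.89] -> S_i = -0.99 + 9.72*i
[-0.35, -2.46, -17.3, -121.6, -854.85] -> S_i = -0.35*7.03^i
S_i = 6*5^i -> [6, 30, 150, 750, 3750]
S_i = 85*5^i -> [85, 425, 2125, 10625, 53125]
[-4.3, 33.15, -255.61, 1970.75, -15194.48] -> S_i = -4.30*(-7.71)^i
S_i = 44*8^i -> [44, 352, 2816, 22528, 180224]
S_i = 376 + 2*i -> [376, 378, 380, 382, 384]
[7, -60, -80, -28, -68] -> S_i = Random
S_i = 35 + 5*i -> [35, 40, 45, 50, 55]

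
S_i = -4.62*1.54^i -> [-4.62, -7.11, -10.96, -16.87, -25.99]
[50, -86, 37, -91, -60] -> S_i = Random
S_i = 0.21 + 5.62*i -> [0.21, 5.83, 11.45, 17.07, 22.69]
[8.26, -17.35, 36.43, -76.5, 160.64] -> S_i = 8.26*(-2.10)^i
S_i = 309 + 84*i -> [309, 393, 477, 561, 645]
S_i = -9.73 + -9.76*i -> [-9.73, -19.49, -29.25, -39.01, -48.77]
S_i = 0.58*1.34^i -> [0.58, 0.78, 1.04, 1.4, 1.87]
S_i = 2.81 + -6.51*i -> [2.81, -3.7, -10.21, -16.72, -23.23]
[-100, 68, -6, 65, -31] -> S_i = Random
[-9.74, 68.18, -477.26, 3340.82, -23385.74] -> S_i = -9.74*(-7.00)^i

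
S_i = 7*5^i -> [7, 35, 175, 875, 4375]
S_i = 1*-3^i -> [1, -3, 9, -27, 81]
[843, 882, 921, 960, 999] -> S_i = 843 + 39*i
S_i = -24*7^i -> [-24, -168, -1176, -8232, -57624]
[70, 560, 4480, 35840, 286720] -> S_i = 70*8^i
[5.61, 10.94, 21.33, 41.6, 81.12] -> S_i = 5.61*1.95^i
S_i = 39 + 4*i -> [39, 43, 47, 51, 55]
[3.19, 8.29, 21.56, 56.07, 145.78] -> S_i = 3.19*2.60^i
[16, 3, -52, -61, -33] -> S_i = Random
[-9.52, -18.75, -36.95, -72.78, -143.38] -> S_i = -9.52*1.97^i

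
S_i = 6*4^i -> [6, 24, 96, 384, 1536]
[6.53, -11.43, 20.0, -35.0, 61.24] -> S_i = 6.53*(-1.75)^i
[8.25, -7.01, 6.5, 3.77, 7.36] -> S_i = Random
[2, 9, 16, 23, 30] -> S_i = 2 + 7*i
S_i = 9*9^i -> [9, 81, 729, 6561, 59049]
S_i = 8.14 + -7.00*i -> [8.14, 1.14, -5.86, -12.86, -19.86]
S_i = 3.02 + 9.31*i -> [3.02, 12.33, 21.64, 30.95, 40.26]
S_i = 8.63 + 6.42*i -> [8.63, 15.05, 21.47, 27.89, 34.31]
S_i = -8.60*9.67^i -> [-8.6, -83.16, -804.18, -7776.39, -75197.66]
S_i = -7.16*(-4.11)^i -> [-7.16, 29.43, -120.95, 497.09, -2043.06]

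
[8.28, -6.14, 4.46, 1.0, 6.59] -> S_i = Random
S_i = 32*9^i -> [32, 288, 2592, 23328, 209952]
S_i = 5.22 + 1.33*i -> [5.22, 6.55, 7.88, 9.21, 10.54]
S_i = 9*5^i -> [9, 45, 225, 1125, 5625]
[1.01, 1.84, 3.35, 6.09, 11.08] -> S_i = 1.01*1.82^i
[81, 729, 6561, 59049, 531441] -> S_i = 81*9^i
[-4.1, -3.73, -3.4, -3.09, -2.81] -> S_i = -4.10*0.91^i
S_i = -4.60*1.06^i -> [-4.6, -4.88, -5.17, -5.48, -5.81]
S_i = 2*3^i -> [2, 6, 18, 54, 162]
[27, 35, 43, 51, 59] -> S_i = 27 + 8*i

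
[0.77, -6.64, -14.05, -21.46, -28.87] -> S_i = 0.77 + -7.41*i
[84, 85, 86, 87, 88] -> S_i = 84 + 1*i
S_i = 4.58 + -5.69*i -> [4.58, -1.11, -6.8, -12.49, -18.18]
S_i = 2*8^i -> [2, 16, 128, 1024, 8192]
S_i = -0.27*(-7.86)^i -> [-0.27, 2.12, -16.68, 131.11, -1030.51]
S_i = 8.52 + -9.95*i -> [8.52, -1.43, -11.38, -21.33, -31.28]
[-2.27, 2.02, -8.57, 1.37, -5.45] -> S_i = Random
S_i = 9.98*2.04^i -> [9.98, 20.36, 41.53, 84.73, 172.84]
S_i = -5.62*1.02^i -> [-5.62, -5.73, -5.85, -5.96, -6.08]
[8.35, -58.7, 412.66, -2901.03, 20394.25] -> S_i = 8.35*(-7.03)^i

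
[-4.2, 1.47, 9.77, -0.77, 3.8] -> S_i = Random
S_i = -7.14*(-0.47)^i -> [-7.14, 3.36, -1.58, 0.74, -0.35]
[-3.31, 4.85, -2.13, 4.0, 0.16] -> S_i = Random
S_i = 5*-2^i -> [5, -10, 20, -40, 80]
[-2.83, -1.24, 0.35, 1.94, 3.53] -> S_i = -2.83 + 1.59*i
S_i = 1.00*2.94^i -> [1.0, 2.94, 8.64, 25.41, 74.71]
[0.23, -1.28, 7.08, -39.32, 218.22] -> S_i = 0.23*(-5.55)^i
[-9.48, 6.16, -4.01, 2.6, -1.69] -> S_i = -9.48*(-0.65)^i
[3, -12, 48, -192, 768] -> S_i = 3*-4^i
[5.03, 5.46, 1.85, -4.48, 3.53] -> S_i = Random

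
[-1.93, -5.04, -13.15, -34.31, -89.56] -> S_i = -1.93*2.61^i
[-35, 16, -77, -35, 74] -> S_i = Random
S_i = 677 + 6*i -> [677, 683, 689, 695, 701]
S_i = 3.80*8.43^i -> [3.8, 32.03, 270.05, 2276.49, 19190.84]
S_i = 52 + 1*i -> [52, 53, 54, 55, 56]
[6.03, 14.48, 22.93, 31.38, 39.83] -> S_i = 6.03 + 8.45*i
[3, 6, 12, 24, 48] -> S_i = 3*2^i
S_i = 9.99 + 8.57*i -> [9.99, 18.56, 27.13, 35.7, 44.27]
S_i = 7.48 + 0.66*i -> [7.48, 8.14, 8.8, 9.46, 10.12]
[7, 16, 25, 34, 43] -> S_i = 7 + 9*i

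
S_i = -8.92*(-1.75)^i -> [-8.92, 15.61, -27.32, 47.81, -83.66]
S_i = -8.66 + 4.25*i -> [-8.66, -4.41, -0.16, 4.09, 8.34]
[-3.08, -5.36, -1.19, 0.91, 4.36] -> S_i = Random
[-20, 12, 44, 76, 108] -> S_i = -20 + 32*i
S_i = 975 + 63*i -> [975, 1038, 1101, 1164, 1227]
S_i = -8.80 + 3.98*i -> [-8.8, -4.82, -0.84, 3.14, 7.12]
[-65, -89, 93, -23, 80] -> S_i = Random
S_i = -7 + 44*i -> [-7, 37, 81, 125, 169]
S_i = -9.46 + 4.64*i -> [-9.46, -4.82, -0.18, 4.46, 9.1]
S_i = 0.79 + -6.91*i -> [0.79, -6.12, -13.03, -19.94, -26.85]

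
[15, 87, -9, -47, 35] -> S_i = Random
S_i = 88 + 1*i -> [88, 89, 90, 91, 92]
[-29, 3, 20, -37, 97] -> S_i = Random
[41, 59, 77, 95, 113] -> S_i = 41 + 18*i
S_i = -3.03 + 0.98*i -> [-3.03, -2.05, -1.07, -0.09, 0.89]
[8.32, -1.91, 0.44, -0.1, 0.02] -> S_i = 8.32*(-0.23)^i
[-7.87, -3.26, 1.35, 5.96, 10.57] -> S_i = -7.87 + 4.61*i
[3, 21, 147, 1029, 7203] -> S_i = 3*7^i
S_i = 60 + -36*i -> [60, 24, -12, -48, -84]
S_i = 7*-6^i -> [7, -42, 252, -1512, 9072]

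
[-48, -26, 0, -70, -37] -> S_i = Random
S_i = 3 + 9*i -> [3, 12, 21, 30, 39]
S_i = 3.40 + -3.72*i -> [3.4, -0.32, -4.04, -7.76, -11.48]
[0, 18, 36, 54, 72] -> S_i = 0 + 18*i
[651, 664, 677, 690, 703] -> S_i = 651 + 13*i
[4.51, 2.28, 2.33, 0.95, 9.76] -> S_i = Random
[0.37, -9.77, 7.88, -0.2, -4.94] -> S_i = Random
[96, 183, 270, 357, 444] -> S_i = 96 + 87*i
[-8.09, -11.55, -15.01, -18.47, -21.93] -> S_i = -8.09 + -3.46*i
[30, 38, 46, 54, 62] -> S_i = 30 + 8*i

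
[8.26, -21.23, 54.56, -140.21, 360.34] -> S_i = 8.26*(-2.57)^i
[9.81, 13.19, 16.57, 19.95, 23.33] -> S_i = 9.81 + 3.38*i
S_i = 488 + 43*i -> [488, 531, 574, 617, 660]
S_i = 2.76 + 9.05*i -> [2.76, 11.81, 20.86, 29.91, 38.96]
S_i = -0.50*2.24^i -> [-0.5, -1.12, -2.51, -5.62, -12.59]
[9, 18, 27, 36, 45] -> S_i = 9 + 9*i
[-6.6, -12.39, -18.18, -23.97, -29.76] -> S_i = -6.60 + -5.79*i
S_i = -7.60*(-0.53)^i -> [-7.6, 4.03, -2.13, 1.13, -0.6]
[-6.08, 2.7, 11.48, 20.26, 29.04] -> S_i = -6.08 + 8.78*i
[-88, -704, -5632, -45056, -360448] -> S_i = -88*8^i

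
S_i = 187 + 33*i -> [187, 220, 253, 286, 319]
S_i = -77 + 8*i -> [-77, -69, -61, -53, -45]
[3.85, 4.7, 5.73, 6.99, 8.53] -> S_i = 3.85*1.22^i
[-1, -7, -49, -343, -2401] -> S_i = -1*7^i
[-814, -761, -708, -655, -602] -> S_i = -814 + 53*i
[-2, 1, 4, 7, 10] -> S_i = -2 + 3*i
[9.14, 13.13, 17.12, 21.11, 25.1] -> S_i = 9.14 + 3.99*i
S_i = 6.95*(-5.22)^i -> [6.95, -36.28, 189.38, -988.54, 5160.2]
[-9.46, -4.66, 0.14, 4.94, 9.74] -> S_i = -9.46 + 4.80*i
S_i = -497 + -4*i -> [-497, -501, -505, -509, -513]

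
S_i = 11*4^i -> [11, 44, 176, 704, 2816]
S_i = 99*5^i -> [99, 495, 2475, 12375, 61875]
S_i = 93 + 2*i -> [93, 95, 97, 99, 101]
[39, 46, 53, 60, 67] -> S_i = 39 + 7*i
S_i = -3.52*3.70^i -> [-3.52, -13.02, -48.19, -178.3, -659.7]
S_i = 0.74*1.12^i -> [0.74, 0.83, 0.93, 1.04, 1.16]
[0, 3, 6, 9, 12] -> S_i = 0 + 3*i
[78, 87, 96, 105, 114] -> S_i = 78 + 9*i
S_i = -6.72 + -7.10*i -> [-6.72, -13.82, -20.92, -28.02, -35.12]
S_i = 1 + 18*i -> [1, 19, 37, 55, 73]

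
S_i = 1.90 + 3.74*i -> [1.9, 5.64, 9.38, 13.12, 16.86]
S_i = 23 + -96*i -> [23, -73, -169, -265, -361]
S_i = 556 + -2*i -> [556, 554, 552, 550, 548]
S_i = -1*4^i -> [-1, -4, -16, -64, -256]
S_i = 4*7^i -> [4, 28, 196, 1372, 9604]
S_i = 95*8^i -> [95, 760, 6080, 48640, 389120]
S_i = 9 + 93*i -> [9, 102, 195, 288, 381]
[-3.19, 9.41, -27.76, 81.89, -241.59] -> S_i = -3.19*(-2.95)^i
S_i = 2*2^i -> [2, 4, 8, 16, 32]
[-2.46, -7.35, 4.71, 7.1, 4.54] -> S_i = Random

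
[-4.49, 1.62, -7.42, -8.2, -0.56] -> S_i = Random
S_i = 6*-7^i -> [6, -42, 294, -2058, 14406]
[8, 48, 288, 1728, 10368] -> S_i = 8*6^i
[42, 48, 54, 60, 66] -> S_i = 42 + 6*i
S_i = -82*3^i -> [-82, -246, -738, -2214, -6642]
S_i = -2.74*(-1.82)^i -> [-2.74, 4.99, -9.08, 16.52, -30.06]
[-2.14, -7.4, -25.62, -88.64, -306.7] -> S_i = -2.14*3.46^i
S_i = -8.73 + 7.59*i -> [-8.73, -1.14, 6.45, 14.04, 21.63]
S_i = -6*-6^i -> [-6, 36, -216, 1296, -7776]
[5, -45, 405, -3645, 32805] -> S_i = 5*-9^i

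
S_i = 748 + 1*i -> [748, 749, 750, 751, 752]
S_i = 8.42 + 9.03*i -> [8.42, 17.45, 26.48, 35.51, 44.54]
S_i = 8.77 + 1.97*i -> [8.77, 10.74, 12.71, 14.68, 16.65]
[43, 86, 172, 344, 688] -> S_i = 43*2^i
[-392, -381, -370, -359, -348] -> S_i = -392 + 11*i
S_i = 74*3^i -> [74, 222, 666, 1998, 5994]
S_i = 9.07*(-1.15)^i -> [9.07, -10.43, 12.0, -13.79, 15.86]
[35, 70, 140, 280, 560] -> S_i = 35*2^i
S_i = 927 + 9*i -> [927, 936, 945, 954, 963]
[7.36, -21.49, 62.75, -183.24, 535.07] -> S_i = 7.36*(-2.92)^i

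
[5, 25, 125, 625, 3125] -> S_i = 5*5^i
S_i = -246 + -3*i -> [-246, -249, -252, -255, -258]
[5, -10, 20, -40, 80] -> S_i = 5*-2^i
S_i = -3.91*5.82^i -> [-3.91, -22.76, -132.44, -770.81, -4486.1]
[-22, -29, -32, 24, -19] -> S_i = Random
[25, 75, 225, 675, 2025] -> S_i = 25*3^i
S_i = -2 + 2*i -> [-2, 0, 2, 4, 6]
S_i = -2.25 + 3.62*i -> [-2.25, 1.37, 4.99, 8.61, 12.23]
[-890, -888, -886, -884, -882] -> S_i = -890 + 2*i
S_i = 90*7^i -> [90, 630, 4410, 30870, 216090]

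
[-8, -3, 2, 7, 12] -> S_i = -8 + 5*i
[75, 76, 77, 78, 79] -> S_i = 75 + 1*i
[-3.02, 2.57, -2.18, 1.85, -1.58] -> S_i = -3.02*(-0.85)^i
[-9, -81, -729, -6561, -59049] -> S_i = -9*9^i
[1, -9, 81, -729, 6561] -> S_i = 1*-9^i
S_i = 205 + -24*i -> [205, 181, 157, 133, 109]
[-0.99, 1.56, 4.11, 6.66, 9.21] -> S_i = -0.99 + 2.55*i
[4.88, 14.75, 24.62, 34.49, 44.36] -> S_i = 4.88 + 9.87*i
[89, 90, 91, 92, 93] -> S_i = 89 + 1*i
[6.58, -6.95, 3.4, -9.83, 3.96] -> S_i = Random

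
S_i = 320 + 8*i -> [320, 328, 336, 344, 352]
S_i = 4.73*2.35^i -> [4.73, 11.12, 26.12, 61.39, 144.26]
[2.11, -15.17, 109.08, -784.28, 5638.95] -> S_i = 2.11*(-7.19)^i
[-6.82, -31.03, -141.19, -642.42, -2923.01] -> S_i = -6.82*4.55^i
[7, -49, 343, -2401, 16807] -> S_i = 7*-7^i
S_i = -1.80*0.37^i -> [-1.8, -0.67, -0.25, -0.09, -0.03]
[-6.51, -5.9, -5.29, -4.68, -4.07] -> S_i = -6.51 + 0.61*i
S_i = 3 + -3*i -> [3, 0, -3, -6, -9]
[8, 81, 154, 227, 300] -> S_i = 8 + 73*i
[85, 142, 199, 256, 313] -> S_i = 85 + 57*i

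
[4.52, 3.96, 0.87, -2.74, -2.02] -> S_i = Random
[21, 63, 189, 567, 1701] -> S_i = 21*3^i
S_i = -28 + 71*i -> [-28, 43, 114, 185, 256]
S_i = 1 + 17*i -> [1, 18, 35, 52, 69]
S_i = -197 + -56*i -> [-197, -253, -309, -365, -421]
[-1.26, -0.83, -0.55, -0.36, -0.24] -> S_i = -1.26*0.66^i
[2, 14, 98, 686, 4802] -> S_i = 2*7^i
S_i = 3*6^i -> [3, 18, 108, 648, 3888]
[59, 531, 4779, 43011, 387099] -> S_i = 59*9^i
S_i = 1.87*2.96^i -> [1.87, 5.54, 16.38, 48.5, 143.55]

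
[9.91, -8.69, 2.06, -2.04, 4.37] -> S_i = Random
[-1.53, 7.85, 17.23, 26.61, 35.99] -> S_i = -1.53 + 9.38*i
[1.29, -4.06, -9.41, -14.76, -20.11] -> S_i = 1.29 + -5.35*i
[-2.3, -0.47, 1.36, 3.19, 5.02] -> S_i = -2.30 + 1.83*i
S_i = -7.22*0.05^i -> [-7.22, -0.36, -0.02, -0.0, -0.0]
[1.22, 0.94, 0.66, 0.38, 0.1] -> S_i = 1.22 + -0.28*i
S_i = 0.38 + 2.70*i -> [0.38, 3.08, 5.78, 8.48, 11.18]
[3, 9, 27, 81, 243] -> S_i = 3*3^i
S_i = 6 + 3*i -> [6, 9, 12, 15, 18]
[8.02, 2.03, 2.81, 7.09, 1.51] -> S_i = Random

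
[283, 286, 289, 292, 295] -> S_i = 283 + 3*i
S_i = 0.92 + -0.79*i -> [0.92, 0.13, -0.66, -1.45, -2.24]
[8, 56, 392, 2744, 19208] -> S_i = 8*7^i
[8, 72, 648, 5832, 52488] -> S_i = 8*9^i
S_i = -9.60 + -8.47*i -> [-9.6, -18.07, -26.54, -35.01, -43.48]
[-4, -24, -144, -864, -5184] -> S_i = -4*6^i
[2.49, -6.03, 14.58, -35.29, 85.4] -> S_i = 2.49*(-2.42)^i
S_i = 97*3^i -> [97, 291, 873, 2619, 7857]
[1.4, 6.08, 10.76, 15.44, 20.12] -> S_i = 1.40 + 4.68*i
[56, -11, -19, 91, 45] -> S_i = Random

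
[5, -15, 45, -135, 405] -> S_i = 5*-3^i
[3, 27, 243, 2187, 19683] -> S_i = 3*9^i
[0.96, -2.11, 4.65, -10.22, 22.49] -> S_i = 0.96*(-2.20)^i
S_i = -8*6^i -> [-8, -48, -288, -1728, -10368]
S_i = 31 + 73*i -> [31, 104, 177, 250, 323]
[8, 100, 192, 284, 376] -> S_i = 8 + 92*i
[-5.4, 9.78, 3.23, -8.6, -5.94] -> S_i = Random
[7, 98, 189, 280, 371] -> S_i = 7 + 91*i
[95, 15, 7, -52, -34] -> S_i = Random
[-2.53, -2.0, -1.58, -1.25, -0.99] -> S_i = -2.53*0.79^i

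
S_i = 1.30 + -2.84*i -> [1.3, -1.54, -4.38, -7.22, -10.06]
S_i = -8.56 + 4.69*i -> [-8.56, -3.87, 0.82, 5.51, 10.2]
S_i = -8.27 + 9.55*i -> [-8.27, 1.28, 10.83, 20.38, 29.93]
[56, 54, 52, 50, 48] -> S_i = 56 + -2*i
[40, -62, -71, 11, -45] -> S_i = Random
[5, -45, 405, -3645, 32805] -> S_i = 5*-9^i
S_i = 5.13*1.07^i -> [5.13, 5.49, 5.87, 6.28, 6.72]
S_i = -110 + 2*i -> [-110, -108, -106, -104, -102]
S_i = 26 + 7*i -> [26, 33, 40, 47, 54]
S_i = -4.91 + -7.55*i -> [-4.91, -12.46, -20.01, -27.56, -35.11]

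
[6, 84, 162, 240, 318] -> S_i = 6 + 78*i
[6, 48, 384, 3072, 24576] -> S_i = 6*8^i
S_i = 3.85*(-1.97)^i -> [3.85, -7.58, 14.94, -29.43, 57.99]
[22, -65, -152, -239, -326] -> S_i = 22 + -87*i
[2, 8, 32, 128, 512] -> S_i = 2*4^i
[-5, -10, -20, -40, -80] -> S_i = -5*2^i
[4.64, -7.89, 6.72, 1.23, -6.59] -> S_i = Random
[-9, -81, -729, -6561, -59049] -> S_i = -9*9^i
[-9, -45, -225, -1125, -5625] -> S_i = -9*5^i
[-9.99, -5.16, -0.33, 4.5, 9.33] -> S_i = -9.99 + 4.83*i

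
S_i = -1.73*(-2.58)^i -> [-1.73, 4.46, -11.52, 29.71, -76.65]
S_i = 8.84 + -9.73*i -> [8.84, -0.89, -10.62, -20.35, -30.08]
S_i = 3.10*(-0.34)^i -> [3.1, -1.05, 0.36, -0.12, 0.04]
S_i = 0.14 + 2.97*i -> [0.14, 3.11, 6.08, 9.05, 12.02]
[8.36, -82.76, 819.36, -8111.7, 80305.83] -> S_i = 8.36*(-9.90)^i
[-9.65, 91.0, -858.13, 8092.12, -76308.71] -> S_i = -9.65*(-9.43)^i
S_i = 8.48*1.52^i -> [8.48, 12.89, 19.59, 29.78, 45.27]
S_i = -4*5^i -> [-4, -20, -100, -500, -2500]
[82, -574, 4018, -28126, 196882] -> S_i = 82*-7^i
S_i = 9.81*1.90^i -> [9.81, 18.64, 35.41, 67.29, 127.84]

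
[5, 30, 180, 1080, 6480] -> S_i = 5*6^i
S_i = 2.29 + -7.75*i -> [2.29, -5.46, -13.21, -20.96, -28.71]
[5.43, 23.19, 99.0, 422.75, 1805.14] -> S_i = 5.43*4.27^i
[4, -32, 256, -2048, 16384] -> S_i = 4*-8^i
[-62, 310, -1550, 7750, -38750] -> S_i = -62*-5^i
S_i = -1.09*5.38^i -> [-1.09, -5.86, -31.55, -169.74, -913.18]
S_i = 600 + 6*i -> [600, 606, 612, 618, 624]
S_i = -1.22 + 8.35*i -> [-1.22, 7.13, 15.48, 23.83, 32.18]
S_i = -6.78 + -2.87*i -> [-6.78, -9.65, -12.52, -15.39, -18.26]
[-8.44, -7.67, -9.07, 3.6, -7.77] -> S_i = Random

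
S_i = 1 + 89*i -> [1, 90, 179, 268, 357]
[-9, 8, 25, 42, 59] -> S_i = -9 + 17*i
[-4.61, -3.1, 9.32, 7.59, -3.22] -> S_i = Random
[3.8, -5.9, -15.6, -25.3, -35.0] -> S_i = 3.80 + -9.70*i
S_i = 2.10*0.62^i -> [2.1, 1.3, 0.81, 0.5, 0.31]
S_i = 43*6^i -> [43, 258, 1548, 9288, 55728]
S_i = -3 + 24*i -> [-3, 21, 45, 69, 93]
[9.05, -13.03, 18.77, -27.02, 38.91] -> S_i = 9.05*(-1.44)^i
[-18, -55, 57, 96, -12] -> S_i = Random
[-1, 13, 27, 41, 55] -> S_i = -1 + 14*i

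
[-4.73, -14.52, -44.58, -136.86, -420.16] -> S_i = -4.73*3.07^i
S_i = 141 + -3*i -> [141, 138, 135, 132, 129]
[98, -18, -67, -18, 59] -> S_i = Random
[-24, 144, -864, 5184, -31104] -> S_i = -24*-6^i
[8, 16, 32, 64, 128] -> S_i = 8*2^i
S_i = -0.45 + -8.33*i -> [-0.45, -8.78, -17.11, -25.44, -33.77]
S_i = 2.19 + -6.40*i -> [2.19, -4.21, -10.61, -17.01, -23.41]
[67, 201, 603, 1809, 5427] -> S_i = 67*3^i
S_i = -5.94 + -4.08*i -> [-5.94, -10.02, -14.1, -18.18, -22.26]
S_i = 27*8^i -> [27, 216, 1728, 13824, 110592]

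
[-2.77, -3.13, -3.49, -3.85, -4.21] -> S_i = -2.77 + -0.36*i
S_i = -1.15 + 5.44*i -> [-1.15, 4.29, 9.73, 15.17, 20.61]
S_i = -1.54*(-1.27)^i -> [-1.54, 1.96, -2.48, 3.15, -4.01]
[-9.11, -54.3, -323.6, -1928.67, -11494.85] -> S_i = -9.11*5.96^i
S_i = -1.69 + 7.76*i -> [-1.69, 6.07, 13.83, 21.59, 29.35]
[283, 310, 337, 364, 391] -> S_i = 283 + 27*i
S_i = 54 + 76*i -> [54, 130, 206, 282, 358]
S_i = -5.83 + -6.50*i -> [-5.83, -12.33, -18.83, -25.33, -31.83]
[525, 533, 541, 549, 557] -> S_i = 525 + 8*i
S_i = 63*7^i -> [63, 441, 3087, 21609, 151263]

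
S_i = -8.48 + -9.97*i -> [-8.48, -18.45, -28.42, -38.39, -48.36]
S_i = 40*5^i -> [40, 200, 1000, 5000, 25000]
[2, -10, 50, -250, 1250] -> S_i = 2*-5^i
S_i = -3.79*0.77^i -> [-3.79, -2.92, -2.25, -1.73, -1.33]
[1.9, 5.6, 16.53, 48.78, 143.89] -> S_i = 1.90*2.95^i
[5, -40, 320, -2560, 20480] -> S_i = 5*-8^i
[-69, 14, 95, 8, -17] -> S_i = Random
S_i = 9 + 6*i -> [9, 15, 21, 27, 33]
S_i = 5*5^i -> [5, 25, 125, 625, 3125]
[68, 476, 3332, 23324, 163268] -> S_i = 68*7^i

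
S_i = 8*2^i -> [8, 16, 32, 64, 128]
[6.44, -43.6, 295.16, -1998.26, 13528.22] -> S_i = 6.44*(-6.77)^i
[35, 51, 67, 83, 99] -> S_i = 35 + 16*i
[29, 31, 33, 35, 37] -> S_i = 29 + 2*i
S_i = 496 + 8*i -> [496, 504, 512, 520, 528]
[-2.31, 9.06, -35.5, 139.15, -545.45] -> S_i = -2.31*(-3.92)^i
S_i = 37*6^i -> [37, 222, 1332, 7992, 47952]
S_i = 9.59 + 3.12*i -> [9.59, 12.71, 15.83, 18.95, 22.07]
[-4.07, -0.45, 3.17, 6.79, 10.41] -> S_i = -4.07 + 3.62*i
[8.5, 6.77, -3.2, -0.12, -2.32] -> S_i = Random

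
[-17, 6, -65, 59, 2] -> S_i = Random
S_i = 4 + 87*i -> [4, 91, 178, 265, 352]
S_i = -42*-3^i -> [-42, 126, -378, 1134, -3402]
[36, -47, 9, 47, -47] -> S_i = Random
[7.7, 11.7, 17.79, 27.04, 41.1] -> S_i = 7.70*1.52^i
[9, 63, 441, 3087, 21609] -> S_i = 9*7^i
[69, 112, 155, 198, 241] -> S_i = 69 + 43*i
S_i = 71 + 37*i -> [71, 108, 145, 182, 219]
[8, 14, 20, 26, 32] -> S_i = 8 + 6*i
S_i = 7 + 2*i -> [7, 9, 11, 13, 15]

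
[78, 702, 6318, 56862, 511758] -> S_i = 78*9^i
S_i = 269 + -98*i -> [269, 171, 73, -25, -123]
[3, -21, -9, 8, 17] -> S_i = Random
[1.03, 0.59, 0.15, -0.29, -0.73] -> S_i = 1.03 + -0.44*i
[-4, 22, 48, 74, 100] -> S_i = -4 + 26*i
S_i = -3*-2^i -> [-3, 6, -12, 24, -48]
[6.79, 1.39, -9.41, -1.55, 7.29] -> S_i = Random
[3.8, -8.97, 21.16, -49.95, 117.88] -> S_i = 3.80*(-2.36)^i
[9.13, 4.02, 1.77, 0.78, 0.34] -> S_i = 9.13*0.44^i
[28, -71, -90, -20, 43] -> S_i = Random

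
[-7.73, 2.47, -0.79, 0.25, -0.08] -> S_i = -7.73*(-0.32)^i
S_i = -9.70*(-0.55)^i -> [-9.7, 5.34, -2.93, 1.61, -0.89]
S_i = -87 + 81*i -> [-87, -6, 75, 156, 237]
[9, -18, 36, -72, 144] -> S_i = 9*-2^i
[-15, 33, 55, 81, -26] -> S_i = Random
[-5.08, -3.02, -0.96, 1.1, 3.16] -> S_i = -5.08 + 2.06*i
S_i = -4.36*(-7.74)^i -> [-4.36, 33.75, -261.2, 2021.67, -15647.69]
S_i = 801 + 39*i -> [801, 840, 879, 918, 957]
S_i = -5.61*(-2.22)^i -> [-5.61, 12.45, -27.65, 61.38, -136.26]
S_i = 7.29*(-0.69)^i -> [7.29, -5.03, 3.47, -2.39, 1.65]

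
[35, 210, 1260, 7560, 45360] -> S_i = 35*6^i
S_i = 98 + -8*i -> [98, 90, 82, 74, 66]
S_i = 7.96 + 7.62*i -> [7.96, 15.58, 23.2, 30.82, 38.44]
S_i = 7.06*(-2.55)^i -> [7.06, -18.0, 45.91, -117.06, 298.51]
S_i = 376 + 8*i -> [376, 384, 392, 400, 408]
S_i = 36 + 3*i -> [36, 39, 42, 45, 48]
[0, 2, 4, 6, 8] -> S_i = 0 + 2*i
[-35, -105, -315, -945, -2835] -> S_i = -35*3^i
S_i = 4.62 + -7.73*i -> [4.62, -3.11, -10.84, -18.57, -26.3]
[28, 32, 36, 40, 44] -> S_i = 28 + 4*i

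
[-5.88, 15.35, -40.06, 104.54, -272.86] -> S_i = -5.88*(-2.61)^i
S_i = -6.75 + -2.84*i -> [-6.75, -9.59, -12.43, -15.27, -18.11]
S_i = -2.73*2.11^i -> [-2.73, -5.76, -12.15, -25.65, -54.11]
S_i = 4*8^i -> [4, 32, 256, 2048, 16384]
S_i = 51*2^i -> [51, 102, 204, 408, 816]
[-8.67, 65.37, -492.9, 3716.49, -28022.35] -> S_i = -8.67*(-7.54)^i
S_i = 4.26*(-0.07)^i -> [4.26, -0.3, 0.02, -0.0, 0.0]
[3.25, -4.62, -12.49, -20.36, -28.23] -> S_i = 3.25 + -7.87*i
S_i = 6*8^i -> [6, 48, 384, 3072, 24576]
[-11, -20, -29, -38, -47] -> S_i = -11 + -9*i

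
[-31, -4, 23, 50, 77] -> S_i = -31 + 27*i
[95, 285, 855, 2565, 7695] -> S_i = 95*3^i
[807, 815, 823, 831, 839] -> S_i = 807 + 8*i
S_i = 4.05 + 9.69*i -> [4.05, 13.74, 23.43, 33.12, 42.81]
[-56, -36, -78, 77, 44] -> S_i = Random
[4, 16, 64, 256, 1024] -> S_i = 4*4^i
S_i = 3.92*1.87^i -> [3.92, 7.33, 13.71, 25.63, 47.93]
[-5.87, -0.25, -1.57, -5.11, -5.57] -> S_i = Random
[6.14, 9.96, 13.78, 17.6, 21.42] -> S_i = 6.14 + 3.82*i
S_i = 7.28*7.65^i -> [7.28, 55.69, 426.04, 3259.24, 24933.15]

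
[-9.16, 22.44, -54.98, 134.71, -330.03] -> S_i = -9.16*(-2.45)^i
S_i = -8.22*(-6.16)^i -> [-8.22, 50.64, -311.91, 1921.38, -11835.72]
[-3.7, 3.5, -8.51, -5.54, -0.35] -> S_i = Random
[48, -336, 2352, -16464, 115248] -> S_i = 48*-7^i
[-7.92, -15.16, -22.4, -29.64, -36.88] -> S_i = -7.92 + -7.24*i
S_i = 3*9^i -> [3, 27, 243, 2187, 19683]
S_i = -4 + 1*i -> [-4, -3, -2, -1, 0]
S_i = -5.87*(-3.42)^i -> [-5.87, 20.08, -68.66, 234.81, -803.05]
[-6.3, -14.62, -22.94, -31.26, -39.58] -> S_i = -6.30 + -8.32*i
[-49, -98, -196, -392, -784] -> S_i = -49*2^i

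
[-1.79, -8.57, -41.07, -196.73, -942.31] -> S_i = -1.79*4.79^i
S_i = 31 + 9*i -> [31, 40, 49, 58, 67]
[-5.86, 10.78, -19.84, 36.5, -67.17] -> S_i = -5.86*(-1.84)^i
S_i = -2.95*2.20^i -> [-2.95, -6.49, -14.28, -31.41, -69.11]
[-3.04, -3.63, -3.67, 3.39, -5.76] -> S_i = Random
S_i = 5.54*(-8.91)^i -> [5.54, -49.36, 439.81, -3918.71, 34915.69]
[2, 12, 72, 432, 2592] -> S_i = 2*6^i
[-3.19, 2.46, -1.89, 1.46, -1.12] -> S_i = -3.19*(-0.77)^i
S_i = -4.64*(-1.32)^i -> [-4.64, 6.12, -8.08, 10.67, -14.09]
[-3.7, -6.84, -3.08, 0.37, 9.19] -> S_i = Random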